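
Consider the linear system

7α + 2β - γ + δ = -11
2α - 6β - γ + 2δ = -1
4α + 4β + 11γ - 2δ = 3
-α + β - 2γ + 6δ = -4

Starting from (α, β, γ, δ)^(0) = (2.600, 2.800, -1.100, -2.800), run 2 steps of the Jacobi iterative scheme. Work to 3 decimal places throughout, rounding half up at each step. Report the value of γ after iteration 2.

Iteration 1:
  α = (-11 - (2)·2.800 - (-1)·-1.100 - (1)·-2.800) / (7) = -2.129
  β = (-1 - (2)·2.600 - (-1)·-1.100 - (2)·-2.800) / (-6) = 0.283
  γ = (3 - (4)·2.600 - (4)·2.800 - (-2)·-2.800) / (11) = -2.200
  δ = (-4 - (-1)·2.600 - (1)·2.800 - (-2)·-1.100) / (6) = -1.067
Iteration 2:
  α = (-11 - (2)·0.283 - (-1)·-2.200 - (1)·-1.067) / (7) = -1.814
  β = (-1 - (2)·-2.129 - (-1)·-2.200 - (2)·-1.067) / (-6) = -0.532
  γ = (3 - (4)·-2.129 - (4)·0.283 - (-2)·-1.067) / (11) = 0.750
  δ = (-4 - (-1)·-2.129 - (1)·0.283 - (-2)·-2.200) / (6) = -1.802

0.750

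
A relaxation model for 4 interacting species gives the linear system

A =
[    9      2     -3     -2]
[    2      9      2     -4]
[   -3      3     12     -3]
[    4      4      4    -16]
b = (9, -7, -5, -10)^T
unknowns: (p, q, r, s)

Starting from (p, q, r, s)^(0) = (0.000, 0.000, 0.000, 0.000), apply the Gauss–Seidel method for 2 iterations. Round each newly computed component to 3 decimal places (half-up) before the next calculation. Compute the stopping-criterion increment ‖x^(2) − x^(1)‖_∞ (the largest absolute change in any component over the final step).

Iteration 1:
  p = (9 - (2)·0.000 - (-3)·0.000 - (-2)·0.000) / (9) = 1.000
  q = (-7 - (2)·1.000 - (2)·0.000 - (-4)·0.000) / (9) = -1.000
  r = (-5 - (-3)·1.000 - (3)·-1.000 - (-3)·0.000) / (12) = 0.083
  s = (-10 - (4)·1.000 - (4)·-1.000 - (4)·0.083) / (-16) = 0.646
Iteration 2:
  p = (9 - (2)·-1.000 - (-3)·0.083 - (-2)·0.646) / (9) = 1.393
  q = (-7 - (2)·1.393 - (2)·0.083 - (-4)·0.646) / (9) = -0.819
  r = (-5 - (-3)·1.393 - (3)·-0.819 - (-3)·0.646) / (12) = 0.298
  s = (-10 - (4)·1.393 - (4)·-0.819 - (4)·0.298) / (-16) = 0.843
Change: (0.393, 0.181, 0.215, 0.197) → max |·| = 0.393

0.393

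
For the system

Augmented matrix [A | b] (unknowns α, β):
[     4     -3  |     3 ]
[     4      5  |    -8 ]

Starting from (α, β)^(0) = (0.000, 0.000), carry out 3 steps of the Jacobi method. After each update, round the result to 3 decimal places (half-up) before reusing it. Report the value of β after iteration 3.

Iteration 1:
  α = (3 - (-3)·0.000) / (4) = 0.750
  β = (-8 - (4)·0.000) / (5) = -1.600
Iteration 2:
  α = (3 - (-3)·-1.600) / (4) = -0.450
  β = (-8 - (4)·0.750) / (5) = -2.200
Iteration 3:
  α = (3 - (-3)·-2.200) / (4) = -0.900
  β = (-8 - (4)·-0.450) / (5) = -1.240

-1.240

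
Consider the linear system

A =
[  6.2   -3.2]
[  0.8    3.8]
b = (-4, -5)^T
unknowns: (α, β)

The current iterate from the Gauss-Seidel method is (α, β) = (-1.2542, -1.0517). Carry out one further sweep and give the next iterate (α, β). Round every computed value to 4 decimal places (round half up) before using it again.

One sweep:
  α = (-4 - (-3.2)·-1.0517) / (6.2) = -1.1880
  β = (-5 - (0.8)·-1.1880) / (3.8) = -1.0657

(-1.1880, -1.0657)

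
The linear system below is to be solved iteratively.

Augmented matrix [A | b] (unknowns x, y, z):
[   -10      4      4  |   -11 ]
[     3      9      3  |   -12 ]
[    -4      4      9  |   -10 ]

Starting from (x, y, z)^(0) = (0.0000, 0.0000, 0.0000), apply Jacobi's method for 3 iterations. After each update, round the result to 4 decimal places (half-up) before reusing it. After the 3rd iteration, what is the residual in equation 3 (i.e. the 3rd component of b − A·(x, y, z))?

Iteration 1:
  x = (-11 - (4)·0.0000 - (4)·0.0000) / (-10) = 1.1000
  y = (-12 - (3)·0.0000 - (3)·0.0000) / (9) = -1.3333
  z = (-10 - (-4)·0.0000 - (4)·0.0000) / (9) = -1.1111
Iteration 2:
  x = (-11 - (4)·-1.3333 - (4)·-1.1111) / (-10) = 0.1222
  y = (-12 - (3)·1.1000 - (3)·-1.1111) / (9) = -1.3296
  z = (-10 - (-4)·1.1000 - (4)·-1.3333) / (9) = -0.0296
Iteration 3:
  x = (-11 - (4)·-1.3296 - (4)·-0.0296) / (-10) = 0.5563
  y = (-12 - (3)·0.1222 - (3)·-0.0296) / (9) = -1.3642
  z = (-10 - (-4)·0.1222 - (4)·-1.3296) / (9) = -0.4659
Residual b − A·x = (1.8834, 0.0066, 1.8751)

1.8751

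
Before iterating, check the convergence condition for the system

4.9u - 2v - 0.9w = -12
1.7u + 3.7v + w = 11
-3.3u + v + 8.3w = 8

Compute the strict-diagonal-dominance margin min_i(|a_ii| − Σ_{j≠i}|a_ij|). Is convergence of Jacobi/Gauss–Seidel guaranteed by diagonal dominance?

1

row 1: |4.9| − (2+0.9) = 2
row 2: |3.7| − (1.7+1) = 1
row 3: |8.3| − (3.3+1) = 4
minimum over rows = 1 → strictly diagonally dominant (convergence guaranteed)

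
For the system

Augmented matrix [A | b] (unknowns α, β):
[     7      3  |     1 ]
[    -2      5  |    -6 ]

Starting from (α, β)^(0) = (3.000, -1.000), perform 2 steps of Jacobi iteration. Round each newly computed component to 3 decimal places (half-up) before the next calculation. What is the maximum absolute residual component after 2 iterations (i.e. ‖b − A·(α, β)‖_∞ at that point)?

Iteration 1:
  α = (1 - (3)·-1.000) / (7) = 0.571
  β = (-6 - (-2)·3.000) / (5) = 0.000
Iteration 2:
  α = (1 - (3)·0.000) / (7) = 0.143
  β = (-6 - (-2)·0.571) / (5) = -0.972
Residual b − A·x = (2.915, -0.854); ∞-norm = 2.915

2.915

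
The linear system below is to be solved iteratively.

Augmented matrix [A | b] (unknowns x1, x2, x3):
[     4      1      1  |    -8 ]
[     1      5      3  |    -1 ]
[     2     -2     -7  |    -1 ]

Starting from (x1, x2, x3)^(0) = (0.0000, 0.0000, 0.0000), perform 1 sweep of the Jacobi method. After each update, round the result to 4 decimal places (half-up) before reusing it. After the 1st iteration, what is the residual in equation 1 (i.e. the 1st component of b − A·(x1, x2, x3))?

0.0571

Iteration 1:
  x1 = (-8 - (1)·0.0000 - (1)·0.0000) / (4) = -2.0000
  x2 = (-1 - (1)·0.0000 - (3)·0.0000) / (5) = -0.2000
  x3 = (-1 - (2)·0.0000 - (-2)·0.0000) / (-7) = 0.1429
Residual b − A·x = (0.0571, 1.5713, 3.6003)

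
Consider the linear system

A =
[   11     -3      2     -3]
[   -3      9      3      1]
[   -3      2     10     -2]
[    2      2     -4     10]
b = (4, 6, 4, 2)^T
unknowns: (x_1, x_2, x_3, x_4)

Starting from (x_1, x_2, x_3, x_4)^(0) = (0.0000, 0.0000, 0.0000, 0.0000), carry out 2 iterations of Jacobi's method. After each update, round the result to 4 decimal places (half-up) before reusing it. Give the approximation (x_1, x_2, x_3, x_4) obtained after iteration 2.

(0.5273, 0.6323, 0.4157, 0.1539)

Iteration 1:
  x_1 = (4 - (-3)·0.0000 - (2)·0.0000 - (-3)·0.0000) / (11) = 0.3636
  x_2 = (6 - (-3)·0.0000 - (3)·0.0000 - (1)·0.0000) / (9) = 0.6667
  x_3 = (4 - (-3)·0.0000 - (2)·0.0000 - (-2)·0.0000) / (10) = 0.4000
  x_4 = (2 - (2)·0.0000 - (2)·0.0000 - (-4)·0.0000) / (10) = 0.2000
Iteration 2:
  x_1 = (4 - (-3)·0.6667 - (2)·0.4000 - (-3)·0.2000) / (11) = 0.5273
  x_2 = (6 - (-3)·0.3636 - (3)·0.4000 - (1)·0.2000) / (9) = 0.6323
  x_3 = (4 - (-3)·0.3636 - (2)·0.6667 - (-2)·0.2000) / (10) = 0.4157
  x_4 = (2 - (2)·0.3636 - (2)·0.6667 - (-4)·0.4000) / (10) = 0.1539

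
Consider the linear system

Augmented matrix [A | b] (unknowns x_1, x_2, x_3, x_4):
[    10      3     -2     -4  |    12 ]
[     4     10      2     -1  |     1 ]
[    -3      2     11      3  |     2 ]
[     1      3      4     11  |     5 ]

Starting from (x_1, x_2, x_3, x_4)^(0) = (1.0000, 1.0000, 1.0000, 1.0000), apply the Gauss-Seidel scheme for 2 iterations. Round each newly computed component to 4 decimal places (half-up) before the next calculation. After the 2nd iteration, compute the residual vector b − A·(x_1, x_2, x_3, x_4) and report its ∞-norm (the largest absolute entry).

0.5036

Iteration 1:
  x_1 = (12 - (3)·1.0000 - (-2)·1.0000 - (-4)·1.0000) / (10) = 1.5000
  x_2 = (1 - (4)·1.5000 - (2)·1.0000 - (-1)·1.0000) / (10) = -0.6000
  x_3 = (2 - (-3)·1.5000 - (2)·-0.6000 - (3)·1.0000) / (11) = 0.4273
  x_4 = (5 - (1)·1.5000 - (3)·-0.6000 - (4)·0.4273) / (11) = 0.3264
Iteration 2:
  x_1 = (12 - (3)·-0.6000 - (-2)·0.4273 - (-4)·0.3264) / (10) = 1.5960
  x_2 = (1 - (4)·1.5960 - (2)·0.4273 - (-1)·0.3264) / (10) = -0.5912
  x_3 = (2 - (-3)·1.5960 - (2)·-0.5912 - (3)·0.3264) / (11) = 0.6356
  x_4 = (5 - (1)·1.5960 - (3)·-0.5912 - (4)·0.6356) / (11) = 0.2396
Residual b − A·x = (0.0432, -0.5036, 0.2600, -0.0004); ∞-norm = 0.5036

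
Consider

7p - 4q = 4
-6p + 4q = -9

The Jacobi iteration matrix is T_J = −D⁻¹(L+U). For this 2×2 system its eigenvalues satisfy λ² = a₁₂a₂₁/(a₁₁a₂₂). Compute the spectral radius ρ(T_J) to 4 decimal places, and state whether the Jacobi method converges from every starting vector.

0.9258

a₁₂a₂₁/(a₁₁a₂₂) = (-4)·(-6) / ((7)·(4)) = 0.857143
ρ = √|0.857143| = √0.857143 = 0.9258
ρ < 1, so Jacobi converges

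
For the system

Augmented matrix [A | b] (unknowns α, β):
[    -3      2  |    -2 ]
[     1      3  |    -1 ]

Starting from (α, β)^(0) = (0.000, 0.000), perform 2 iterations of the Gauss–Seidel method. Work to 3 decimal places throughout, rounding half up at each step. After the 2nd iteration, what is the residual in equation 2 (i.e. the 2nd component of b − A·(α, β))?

Iteration 1:
  α = (-2 - (2)·0.000) / (-3) = 0.667
  β = (-1 - (1)·0.667) / (3) = -0.556
Iteration 2:
  α = (-2 - (2)·-0.556) / (-3) = 0.296
  β = (-1 - (1)·0.296) / (3) = -0.432
Residual b − A·x = (-0.248, 0.000)

0.000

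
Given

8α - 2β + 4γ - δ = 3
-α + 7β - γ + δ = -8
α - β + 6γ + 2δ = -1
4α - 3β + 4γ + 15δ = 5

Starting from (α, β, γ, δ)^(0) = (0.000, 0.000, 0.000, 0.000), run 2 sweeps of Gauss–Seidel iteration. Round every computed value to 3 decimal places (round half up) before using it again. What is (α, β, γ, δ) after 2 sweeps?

Iteration 1:
  α = (3 - (-2)·0.000 - (4)·0.000 - (-1)·0.000) / (8) = 0.375
  β = (-8 - (-1)·0.375 - (-1)·0.000 - (1)·0.000) / (7) = -1.089
  γ = (-1 - (1)·0.375 - (-1)·-1.089 - (2)·0.000) / (6) = -0.411
  δ = (5 - (4)·0.375 - (-3)·-1.089 - (4)·-0.411) / (15) = 0.125
Iteration 2:
  α = (3 - (-2)·-1.089 - (4)·-0.411 - (-1)·0.125) / (8) = 0.324
  β = (-8 - (-1)·0.324 - (-1)·-0.411 - (1)·0.125) / (7) = -1.173
  γ = (-1 - (1)·0.324 - (-1)·-1.173 - (2)·0.125) / (6) = -0.458
  δ = (5 - (4)·0.324 - (-3)·-1.173 - (4)·-0.458) / (15) = 0.134

(0.324, -1.173, -0.458, 0.134)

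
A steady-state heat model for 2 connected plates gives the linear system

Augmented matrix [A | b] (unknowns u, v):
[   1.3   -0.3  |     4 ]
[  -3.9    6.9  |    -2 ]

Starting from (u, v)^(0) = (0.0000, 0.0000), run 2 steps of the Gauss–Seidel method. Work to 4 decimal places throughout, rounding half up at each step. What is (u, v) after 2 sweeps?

Iteration 1:
  u = (4 - (-0.3)·0.0000) / (1.3) = 3.0769
  v = (-2 - (-3.9)·3.0769) / (6.9) = 1.4493
Iteration 2:
  u = (4 - (-0.3)·1.4493) / (1.3) = 3.4114
  v = (-2 - (-3.9)·3.4114) / (6.9) = 1.6383

(3.4114, 1.6383)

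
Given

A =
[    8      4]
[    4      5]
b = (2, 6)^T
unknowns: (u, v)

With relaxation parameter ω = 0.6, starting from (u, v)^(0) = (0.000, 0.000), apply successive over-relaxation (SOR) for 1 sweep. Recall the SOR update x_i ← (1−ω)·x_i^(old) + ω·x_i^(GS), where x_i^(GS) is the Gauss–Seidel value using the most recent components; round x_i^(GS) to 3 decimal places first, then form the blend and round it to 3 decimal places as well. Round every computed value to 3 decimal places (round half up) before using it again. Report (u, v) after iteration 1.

(0.150, 0.648)

Iteration 1:
  u: GS value = (2 - (4)·0.000) / (8) = 0.250;  u ← (1−ω)·0.000 + ω·0.250 = 0.150
  v: GS value = (6 - (4)·0.150) / (5) = 1.080;  v ← (1−ω)·0.000 + ω·1.080 = 0.648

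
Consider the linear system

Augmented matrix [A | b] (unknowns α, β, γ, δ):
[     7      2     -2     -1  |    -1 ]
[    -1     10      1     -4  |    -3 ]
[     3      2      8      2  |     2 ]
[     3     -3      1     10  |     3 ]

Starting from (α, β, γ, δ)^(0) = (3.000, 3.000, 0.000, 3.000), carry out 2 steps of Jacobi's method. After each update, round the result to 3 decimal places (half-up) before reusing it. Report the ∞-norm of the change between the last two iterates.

2.464

Iteration 1:
  α = (-1 - (2)·3.000 - (-2)·0.000 - (-1)·3.000) / (7) = -0.571
  β = (-3 - (-1)·3.000 - (1)·0.000 - (-4)·3.000) / (10) = 1.200
  γ = (2 - (3)·3.000 - (2)·3.000 - (2)·3.000) / (8) = -2.375
  δ = (3 - (3)·3.000 - (-3)·3.000 - (1)·0.000) / (10) = 0.300
Iteration 2:
  α = (-1 - (2)·1.200 - (-2)·-2.375 - (-1)·0.300) / (7) = -1.121
  β = (-3 - (-1)·-0.571 - (1)·-2.375 - (-4)·0.300) / (10) = 0.000
  γ = (2 - (3)·-0.571 - (2)·1.200 - (2)·0.300) / (8) = 0.089
  δ = (3 - (3)·-0.571 - (-3)·1.200 - (1)·-2.375) / (10) = 1.069
Change: (-0.550, -1.200, 2.464, 0.769) → max |·| = 2.464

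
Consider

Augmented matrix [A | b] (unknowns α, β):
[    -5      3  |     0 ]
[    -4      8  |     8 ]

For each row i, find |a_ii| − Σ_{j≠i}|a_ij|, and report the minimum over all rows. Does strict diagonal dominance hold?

2

row 1: |-5| − (3) = 2
row 2: |8| − (4) = 4
minimum over rows = 2 → strictly diagonally dominant (convergence guaranteed)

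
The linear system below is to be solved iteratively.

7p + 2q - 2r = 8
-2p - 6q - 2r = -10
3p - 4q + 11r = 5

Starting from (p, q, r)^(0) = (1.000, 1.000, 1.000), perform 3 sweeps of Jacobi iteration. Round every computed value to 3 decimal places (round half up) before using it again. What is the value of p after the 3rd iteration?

Iteration 1:
  p = (8 - (2)·1.000 - (-2)·1.000) / (7) = 1.143
  q = (-10 - (-2)·1.000 - (-2)·1.000) / (-6) = 1.000
  r = (5 - (3)·1.000 - (-4)·1.000) / (11) = 0.545
Iteration 2:
  p = (8 - (2)·1.000 - (-2)·0.545) / (7) = 1.013
  q = (-10 - (-2)·1.143 - (-2)·0.545) / (-6) = 1.104
  r = (5 - (3)·1.143 - (-4)·1.000) / (11) = 0.506
Iteration 3:
  p = (8 - (2)·1.104 - (-2)·0.506) / (7) = 0.972
  q = (-10 - (-2)·1.013 - (-2)·0.506) / (-6) = 1.160
  r = (5 - (3)·1.013 - (-4)·1.104) / (11) = 0.580

0.972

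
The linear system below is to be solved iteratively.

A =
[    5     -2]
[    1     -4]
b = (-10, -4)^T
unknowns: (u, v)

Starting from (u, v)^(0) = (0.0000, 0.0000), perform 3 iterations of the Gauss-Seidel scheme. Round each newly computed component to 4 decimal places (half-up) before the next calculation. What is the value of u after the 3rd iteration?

Iteration 1:
  u = (-10 - (-2)·0.0000) / (5) = -2.0000
  v = (-4 - (1)·-2.0000) / (-4) = 0.5000
Iteration 2:
  u = (-10 - (-2)·0.5000) / (5) = -1.8000
  v = (-4 - (1)·-1.8000) / (-4) = 0.5500
Iteration 3:
  u = (-10 - (-2)·0.5500) / (5) = -1.7800
  v = (-4 - (1)·-1.7800) / (-4) = 0.5550

-1.7800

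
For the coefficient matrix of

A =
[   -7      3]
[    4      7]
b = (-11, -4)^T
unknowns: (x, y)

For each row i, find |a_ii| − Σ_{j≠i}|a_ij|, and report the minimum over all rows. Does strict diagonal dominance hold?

row 1: |-7| − (3) = 4
row 2: |7| − (4) = 3
minimum over rows = 3 → strictly diagonally dominant (convergence guaranteed)

3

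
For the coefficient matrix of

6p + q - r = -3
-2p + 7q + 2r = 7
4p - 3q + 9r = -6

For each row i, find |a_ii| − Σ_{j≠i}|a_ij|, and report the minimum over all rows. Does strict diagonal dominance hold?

row 1: |6| − (1+1) = 4
row 2: |7| − (2+2) = 3
row 3: |9| − (4+3) = 2
minimum over rows = 2 → strictly diagonally dominant (convergence guaranteed)

2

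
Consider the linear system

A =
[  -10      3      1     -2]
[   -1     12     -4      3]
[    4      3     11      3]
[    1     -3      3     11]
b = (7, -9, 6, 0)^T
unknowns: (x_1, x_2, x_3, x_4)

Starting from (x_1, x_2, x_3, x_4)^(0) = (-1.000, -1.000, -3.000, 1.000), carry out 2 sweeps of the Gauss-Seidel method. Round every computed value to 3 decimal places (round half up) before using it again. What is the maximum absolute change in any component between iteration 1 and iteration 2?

1.961

Iteration 1:
  x_1 = (7 - (3)·-1.000 - (1)·-3.000 - (-2)·1.000) / (-10) = -1.500
  x_2 = (-9 - (-1)·-1.500 - (-4)·-3.000 - (3)·1.000) / (12) = -2.125
  x_3 = (6 - (4)·-1.500 - (3)·-2.125 - (3)·1.000) / (11) = 1.398
  x_4 = (0 - (1)·-1.500 - (-3)·-2.125 - (3)·1.398) / (11) = -0.824
Iteration 2:
  x_1 = (7 - (3)·-2.125 - (1)·1.398 - (-2)·-0.824) / (-10) = -1.033
  x_2 = (-9 - (-1)·-1.033 - (-4)·1.398 - (3)·-0.824) / (12) = -0.164
  x_3 = (6 - (4)·-1.033 - (3)·-0.164 - (3)·-0.824) / (11) = 1.191
  x_4 = (0 - (1)·-1.033 - (-3)·-0.164 - (3)·1.191) / (11) = -0.276
Change: (0.467, 1.961, -0.207, 0.548) → max |·| = 1.961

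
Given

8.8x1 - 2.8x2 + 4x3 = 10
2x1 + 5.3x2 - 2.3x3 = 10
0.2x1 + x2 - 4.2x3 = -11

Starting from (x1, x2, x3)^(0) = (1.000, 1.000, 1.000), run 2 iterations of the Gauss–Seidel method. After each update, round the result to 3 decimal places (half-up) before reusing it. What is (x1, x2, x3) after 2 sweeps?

(0.332, 3.119, 3.377)

Iteration 1:
  x1 = (10 - (-2.8)·1.000 - (4)·1.000) / (8.8) = 1.000
  x2 = (10 - (2)·1.000 - (-2.3)·1.000) / (5.3) = 1.943
  x3 = (-11 - (0.2)·1.000 - (1)·1.943) / (-4.2) = 3.129
Iteration 2:
  x1 = (10 - (-2.8)·1.943 - (4)·3.129) / (8.8) = 0.332
  x2 = (10 - (2)·0.332 - (-2.3)·3.129) / (5.3) = 3.119
  x3 = (-11 - (0.2)·0.332 - (1)·3.119) / (-4.2) = 3.377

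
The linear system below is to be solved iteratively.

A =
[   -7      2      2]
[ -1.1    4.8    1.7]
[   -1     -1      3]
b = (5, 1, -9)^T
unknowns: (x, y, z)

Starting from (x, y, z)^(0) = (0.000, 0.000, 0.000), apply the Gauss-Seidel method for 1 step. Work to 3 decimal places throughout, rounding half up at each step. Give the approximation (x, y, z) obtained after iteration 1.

(-0.714, 0.045, -3.223)

Iteration 1:
  x = (5 - (2)·0.000 - (2)·0.000) / (-7) = -0.714
  y = (1 - (-1.1)·-0.714 - (1.7)·0.000) / (4.8) = 0.045
  z = (-9 - (-1)·-0.714 - (-1)·0.045) / (3) = -3.223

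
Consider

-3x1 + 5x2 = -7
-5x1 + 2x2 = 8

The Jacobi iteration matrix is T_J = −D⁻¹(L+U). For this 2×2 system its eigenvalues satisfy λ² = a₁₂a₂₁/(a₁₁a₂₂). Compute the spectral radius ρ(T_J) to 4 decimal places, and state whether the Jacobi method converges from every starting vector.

a₁₂a₂₁/(a₁₁a₂₂) = (5)·(-5) / ((-3)·(2)) = 4.166667
ρ = √|4.166667| = √4.166667 = 2.0412
ρ > 1, so Jacobi diverges

2.0412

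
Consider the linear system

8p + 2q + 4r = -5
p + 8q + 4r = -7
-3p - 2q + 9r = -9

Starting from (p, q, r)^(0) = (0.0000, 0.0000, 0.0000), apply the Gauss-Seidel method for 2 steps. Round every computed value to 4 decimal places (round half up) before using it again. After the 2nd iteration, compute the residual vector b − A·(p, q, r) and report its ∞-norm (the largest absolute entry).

2.8678

Iteration 1:
  p = (-5 - (2)·0.0000 - (4)·0.0000) / (8) = -0.6250
  q = (-7 - (1)·-0.6250 - (4)·0.0000) / (8) = -0.7969
  r = (-9 - (-3)·-0.6250 - (-2)·-0.7969) / (9) = -1.3854
Iteration 2:
  p = (-5 - (2)·-0.7969 - (4)·-1.3854) / (8) = 0.2669
  q = (-7 - (1)·0.2669 - (4)·-1.3854) / (8) = -0.2157
  r = (-9 - (-3)·0.2669 - (-2)·-0.2157) / (9) = -0.9590
Residual b − A·x = (-2.8678, -1.7053, 0.0003); ∞-norm = 2.8678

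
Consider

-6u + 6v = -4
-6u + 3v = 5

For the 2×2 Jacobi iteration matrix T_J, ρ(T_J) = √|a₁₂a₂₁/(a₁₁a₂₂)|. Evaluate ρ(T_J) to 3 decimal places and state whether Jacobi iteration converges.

a₁₂a₂₁/(a₁₁a₂₂) = (6)·(-6) / ((-6)·(3)) = 2.000000
ρ = √|2.000000| = √2.000000 = 1.414
ρ > 1, so Jacobi diverges

1.414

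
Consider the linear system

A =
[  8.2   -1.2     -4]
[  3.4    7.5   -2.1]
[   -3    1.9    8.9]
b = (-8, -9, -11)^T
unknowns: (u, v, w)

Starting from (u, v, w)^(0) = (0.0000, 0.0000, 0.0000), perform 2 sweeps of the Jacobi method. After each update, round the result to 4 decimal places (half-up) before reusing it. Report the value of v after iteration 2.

Iteration 1:
  u = (-8 - (-1.2)·0.0000 - (-4)·0.0000) / (8.2) = -0.9756
  v = (-9 - (3.4)·0.0000 - (-2.1)·0.0000) / (7.5) = -1.2000
  w = (-11 - (-3)·0.0000 - (1.9)·0.0000) / (8.9) = -1.2360
Iteration 2:
  u = (-8 - (-1.2)·-1.2000 - (-4)·-1.2360) / (8.2) = -1.7541
  v = (-9 - (3.4)·-0.9756 - (-2.1)·-1.2360) / (7.5) = -1.1038
  w = (-11 - (-3)·-0.9756 - (1.9)·-1.2000) / (8.9) = -1.3086

-1.1038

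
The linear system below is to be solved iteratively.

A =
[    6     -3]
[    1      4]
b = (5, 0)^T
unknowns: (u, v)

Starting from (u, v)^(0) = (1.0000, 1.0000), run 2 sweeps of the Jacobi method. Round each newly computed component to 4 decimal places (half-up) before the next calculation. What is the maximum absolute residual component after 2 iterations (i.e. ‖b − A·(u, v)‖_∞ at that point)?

Iteration 1:
  u = (5 - (-3)·1.0000) / (6) = 1.3333
  v = (0 - (1)·1.0000) / (4) = -0.2500
Iteration 2:
  u = (5 - (-3)·-0.2500) / (6) = 0.7083
  v = (0 - (1)·1.3333) / (4) = -0.3333
Residual b − A·x = (-0.2497, 0.6249); ∞-norm = 0.6249

0.6249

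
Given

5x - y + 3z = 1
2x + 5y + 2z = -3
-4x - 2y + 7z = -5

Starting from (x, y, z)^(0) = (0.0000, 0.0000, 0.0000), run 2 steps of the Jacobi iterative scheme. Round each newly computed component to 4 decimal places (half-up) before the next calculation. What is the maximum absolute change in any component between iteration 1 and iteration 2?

0.3086

Iteration 1:
  x = (1 - (-1)·0.0000 - (3)·0.0000) / (5) = 0.2000
  y = (-3 - (2)·0.0000 - (2)·0.0000) / (5) = -0.6000
  z = (-5 - (-4)·0.0000 - (-2)·0.0000) / (7) = -0.7143
Iteration 2:
  x = (1 - (-1)·-0.6000 - (3)·-0.7143) / (5) = 0.5086
  y = (-3 - (2)·0.2000 - (2)·-0.7143) / (5) = -0.3943
  z = (-5 - (-4)·0.2000 - (-2)·-0.6000) / (7) = -0.7714
Change: (0.3086, 0.2057, -0.0571) → max |·| = 0.3086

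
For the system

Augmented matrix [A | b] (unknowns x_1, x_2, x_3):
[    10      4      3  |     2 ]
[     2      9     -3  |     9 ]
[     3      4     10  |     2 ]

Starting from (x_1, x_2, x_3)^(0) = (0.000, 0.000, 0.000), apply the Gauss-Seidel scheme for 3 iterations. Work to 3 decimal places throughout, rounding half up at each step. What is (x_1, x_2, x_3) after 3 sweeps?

(-0.134, 0.981, -0.152)

Iteration 1:
  x_1 = (2 - (4)·0.000 - (3)·0.000) / (10) = 0.200
  x_2 = (9 - (2)·0.200 - (-3)·0.000) / (9) = 0.956
  x_3 = (2 - (3)·0.200 - (4)·0.956) / (10) = -0.242
Iteration 2:
  x_1 = (2 - (4)·0.956 - (3)·-0.242) / (10) = -0.110
  x_2 = (9 - (2)·-0.110 - (-3)·-0.242) / (9) = 0.944
  x_3 = (2 - (3)·-0.110 - (4)·0.944) / (10) = -0.145
Iteration 3:
  x_1 = (2 - (4)·0.944 - (3)·-0.145) / (10) = -0.134
  x_2 = (9 - (2)·-0.134 - (-3)·-0.145) / (9) = 0.981
  x_3 = (2 - (3)·-0.134 - (4)·0.981) / (10) = -0.152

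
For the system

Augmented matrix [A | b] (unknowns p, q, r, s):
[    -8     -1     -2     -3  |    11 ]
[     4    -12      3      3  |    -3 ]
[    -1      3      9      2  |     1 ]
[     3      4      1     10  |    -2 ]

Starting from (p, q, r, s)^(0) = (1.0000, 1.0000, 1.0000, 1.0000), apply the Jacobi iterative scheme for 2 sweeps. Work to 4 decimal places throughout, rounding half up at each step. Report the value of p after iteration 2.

-1.0521

Iteration 1:
  p = (11 - (-1)·1.0000 - (-2)·1.0000 - (-3)·1.0000) / (-8) = -2.1250
  q = (-3 - (4)·1.0000 - (3)·1.0000 - (3)·1.0000) / (-12) = 1.0833
  r = (1 - (-1)·1.0000 - (3)·1.0000 - (2)·1.0000) / (9) = -0.3333
  s = (-2 - (3)·1.0000 - (4)·1.0000 - (1)·1.0000) / (10) = -1.0000
Iteration 2:
  p = (11 - (-1)·1.0833 - (-2)·-0.3333 - (-3)·-1.0000) / (-8) = -1.0521
  q = (-3 - (4)·-2.1250 - (3)·-0.3333 - (3)·-1.0000) / (-12) = -0.7917
  r = (1 - (-1)·-2.1250 - (3)·1.0833 - (2)·-1.0000) / (9) = -0.2639
  s = (-2 - (3)·-2.1250 - (4)·1.0833 - (1)·-0.3333) / (10) = 0.0375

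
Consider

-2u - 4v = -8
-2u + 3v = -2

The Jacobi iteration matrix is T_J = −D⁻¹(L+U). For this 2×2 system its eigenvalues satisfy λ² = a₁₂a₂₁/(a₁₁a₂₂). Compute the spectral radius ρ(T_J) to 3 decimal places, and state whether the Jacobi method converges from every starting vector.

1.155

a₁₂a₂₁/(a₁₁a₂₂) = (-4)·(-2) / ((-2)·(3)) = -1.333333
ρ = √|-1.333333| = √1.333333 = 1.155
ρ > 1, so Jacobi diverges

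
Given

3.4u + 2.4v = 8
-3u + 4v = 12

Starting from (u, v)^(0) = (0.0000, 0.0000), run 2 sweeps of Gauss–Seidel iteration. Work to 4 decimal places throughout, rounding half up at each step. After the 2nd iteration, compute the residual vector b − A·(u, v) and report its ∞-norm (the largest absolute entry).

Iteration 1:
  u = (8 - (2.4)·0.0000) / (3.4) = 2.3529
  v = (12 - (-3)·2.3529) / (4) = 4.7647
Iteration 2:
  u = (8 - (2.4)·4.7647) / (3.4) = -1.0104
  v = (12 - (-3)·-1.0104) / (4) = 2.2422
Residual b − A·x = (6.0541, 0.0000); ∞-norm = 6.0541

6.0541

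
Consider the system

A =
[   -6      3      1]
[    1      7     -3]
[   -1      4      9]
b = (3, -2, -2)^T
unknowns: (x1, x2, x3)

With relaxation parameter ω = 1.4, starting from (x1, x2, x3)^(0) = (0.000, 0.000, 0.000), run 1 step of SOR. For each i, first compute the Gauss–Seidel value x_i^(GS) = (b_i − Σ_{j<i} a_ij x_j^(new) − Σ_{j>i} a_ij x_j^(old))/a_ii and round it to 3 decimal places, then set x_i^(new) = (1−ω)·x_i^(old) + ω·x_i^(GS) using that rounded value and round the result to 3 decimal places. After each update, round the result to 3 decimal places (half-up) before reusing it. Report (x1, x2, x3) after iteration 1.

Iteration 1:
  x1: GS value = (3 - (3)·0.000 - (1)·0.000) / (-6) = -0.500;  x1 ← (1−ω)·0.000 + ω·-0.500 = -0.700
  x2: GS value = (-2 - (1)·-0.700 - (-3)·0.000) / (7) = -0.186;  x2 ← (1−ω)·0.000 + ω·-0.186 = -0.260
  x3: GS value = (-2 - (-1)·-0.700 - (4)·-0.260) / (9) = -0.184;  x3 ← (1−ω)·0.000 + ω·-0.184 = -0.258

(-0.700, -0.260, -0.258)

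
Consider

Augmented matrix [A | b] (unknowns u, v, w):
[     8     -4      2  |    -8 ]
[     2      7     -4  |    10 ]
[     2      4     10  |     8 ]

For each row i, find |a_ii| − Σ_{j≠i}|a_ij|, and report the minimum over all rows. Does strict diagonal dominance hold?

1

row 1: |8| − (4+2) = 2
row 2: |7| − (2+4) = 1
row 3: |10| − (2+4) = 4
minimum over rows = 1 → strictly diagonally dominant (convergence guaranteed)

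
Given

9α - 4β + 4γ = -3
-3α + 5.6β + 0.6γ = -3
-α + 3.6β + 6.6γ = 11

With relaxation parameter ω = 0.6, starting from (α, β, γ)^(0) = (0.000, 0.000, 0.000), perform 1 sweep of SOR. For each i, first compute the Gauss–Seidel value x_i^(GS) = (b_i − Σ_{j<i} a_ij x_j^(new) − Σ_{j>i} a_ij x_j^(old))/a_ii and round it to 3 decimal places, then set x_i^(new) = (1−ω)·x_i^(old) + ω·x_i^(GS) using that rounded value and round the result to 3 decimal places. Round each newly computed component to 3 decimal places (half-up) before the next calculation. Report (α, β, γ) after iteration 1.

(-0.200, -0.386, 1.108)

Iteration 1:
  α: GS value = (-3 - (-4)·0.000 - (4)·0.000) / (9) = -0.333;  α ← (1−ω)·0.000 + ω·-0.333 = -0.200
  β: GS value = (-3 - (-3)·-0.200 - (0.6)·0.000) / (5.6) = -0.643;  β ← (1−ω)·0.000 + ω·-0.643 = -0.386
  γ: GS value = (11 - (-1)·-0.200 - (3.6)·-0.386) / (6.6) = 1.847;  γ ← (1−ω)·0.000 + ω·1.847 = 1.108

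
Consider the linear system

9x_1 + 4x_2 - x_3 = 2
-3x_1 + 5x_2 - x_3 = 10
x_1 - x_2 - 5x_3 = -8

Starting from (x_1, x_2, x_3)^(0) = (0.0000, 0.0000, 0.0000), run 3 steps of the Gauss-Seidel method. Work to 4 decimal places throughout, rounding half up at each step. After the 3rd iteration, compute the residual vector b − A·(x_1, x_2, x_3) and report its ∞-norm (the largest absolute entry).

Iteration 1:
  x_1 = (2 - (4)·0.0000 - (-1)·0.0000) / (9) = 0.2222
  x_2 = (10 - (-3)·0.2222 - (-1)·0.0000) / (5) = 2.1333
  x_3 = (-8 - (1)·0.2222 - (-1)·2.1333) / (-5) = 1.2178
Iteration 2:
  x_1 = (2 - (4)·2.1333 - (-1)·1.2178) / (9) = -0.5906
  x_2 = (10 - (-3)·-0.5906 - (-1)·1.2178) / (5) = 1.8892
  x_3 = (-8 - (1)·-0.5906 - (-1)·1.8892) / (-5) = 1.1040
Iteration 3:
  x_1 = (2 - (4)·1.8892 - (-1)·1.1040) / (9) = -0.4948
  x_2 = (10 - (-3)·-0.4948 - (-1)·1.1040) / (5) = 1.9239
  x_3 = (-8 - (1)·-0.4948 - (-1)·1.9239) / (-5) = 1.1163
Residual b − A·x = (-0.1261, 0.0124, 0.0002); ∞-norm = 0.1261

0.1261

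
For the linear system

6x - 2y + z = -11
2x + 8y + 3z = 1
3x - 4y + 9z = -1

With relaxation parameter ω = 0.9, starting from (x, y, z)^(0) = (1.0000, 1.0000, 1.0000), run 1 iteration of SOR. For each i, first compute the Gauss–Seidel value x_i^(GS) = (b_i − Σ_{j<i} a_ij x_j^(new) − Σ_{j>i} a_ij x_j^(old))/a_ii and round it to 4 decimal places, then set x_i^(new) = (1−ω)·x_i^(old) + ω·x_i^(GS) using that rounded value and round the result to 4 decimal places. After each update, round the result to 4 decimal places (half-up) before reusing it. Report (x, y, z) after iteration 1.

(-1.4000, 0.1900, 0.4960)

Iteration 1:
  x: GS value = (-11 - (-2)·1.0000 - (1)·1.0000) / (6) = -1.6667;  x ← (1−ω)·1.0000 + ω·-1.6667 = -1.4000
  y: GS value = (1 - (2)·-1.4000 - (3)·1.0000) / (8) = 0.1000;  y ← (1−ω)·1.0000 + ω·0.1000 = 0.1900
  z: GS value = (-1 - (3)·-1.4000 - (-4)·0.1900) / (9) = 0.4400;  z ← (1−ω)·1.0000 + ω·0.4400 = 0.4960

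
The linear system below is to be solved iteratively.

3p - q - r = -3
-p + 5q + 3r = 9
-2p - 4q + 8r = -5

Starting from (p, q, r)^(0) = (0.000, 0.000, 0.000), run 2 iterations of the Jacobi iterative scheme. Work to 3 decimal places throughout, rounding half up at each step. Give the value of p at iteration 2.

Iteration 1:
  p = (-3 - (-1)·0.000 - (-1)·0.000) / (3) = -1.000
  q = (9 - (-1)·0.000 - (3)·0.000) / (5) = 1.800
  r = (-5 - (-2)·0.000 - (-4)·0.000) / (8) = -0.625
Iteration 2:
  p = (-3 - (-1)·1.800 - (-1)·-0.625) / (3) = -0.608
  q = (9 - (-1)·-1.000 - (3)·-0.625) / (5) = 1.975
  r = (-5 - (-2)·-1.000 - (-4)·1.800) / (8) = 0.025

-0.608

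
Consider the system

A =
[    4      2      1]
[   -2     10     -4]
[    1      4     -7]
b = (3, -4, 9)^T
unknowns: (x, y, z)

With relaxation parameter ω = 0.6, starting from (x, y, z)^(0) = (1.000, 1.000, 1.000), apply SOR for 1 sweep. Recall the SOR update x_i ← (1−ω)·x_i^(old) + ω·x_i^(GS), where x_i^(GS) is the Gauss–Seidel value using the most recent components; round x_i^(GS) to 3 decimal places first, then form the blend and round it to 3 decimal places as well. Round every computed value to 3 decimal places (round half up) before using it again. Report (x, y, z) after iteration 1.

Iteration 1:
  x: GS value = (3 - (2)·1.000 - (1)·1.000) / (4) = 0.000;  x ← (1−ω)·1.000 + ω·0.000 = 0.400
  y: GS value = (-4 - (-2)·0.400 - (-4)·1.000) / (10) = 0.080;  y ← (1−ω)·1.000 + ω·0.080 = 0.448
  z: GS value = (9 - (1)·0.400 - (4)·0.448) / (-7) = -0.973;  z ← (1−ω)·1.000 + ω·-0.973 = -0.184

(0.400, 0.448, -0.184)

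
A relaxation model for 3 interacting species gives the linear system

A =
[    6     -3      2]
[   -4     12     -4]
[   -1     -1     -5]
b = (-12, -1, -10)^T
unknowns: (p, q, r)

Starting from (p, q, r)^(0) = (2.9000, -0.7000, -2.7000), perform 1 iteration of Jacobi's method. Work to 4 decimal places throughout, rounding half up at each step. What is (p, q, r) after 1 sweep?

(-1.4500, -0.0167, 1.5600)

Iteration 1:
  p = (-12 - (-3)·-0.7000 - (2)·-2.7000) / (6) = -1.4500
  q = (-1 - (-4)·2.9000 - (-4)·-2.7000) / (12) = -0.0167
  r = (-10 - (-1)·2.9000 - (-1)·-0.7000) / (-5) = 1.5600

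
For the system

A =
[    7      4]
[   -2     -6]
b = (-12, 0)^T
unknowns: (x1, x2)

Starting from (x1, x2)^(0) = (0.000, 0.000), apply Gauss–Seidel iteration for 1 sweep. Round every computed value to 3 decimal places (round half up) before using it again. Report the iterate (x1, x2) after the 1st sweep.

(-1.714, 0.571)

Iteration 1:
  x1 = (-12 - (4)·0.000) / (7) = -1.714
  x2 = (0 - (-2)·-1.714) / (-6) = 0.571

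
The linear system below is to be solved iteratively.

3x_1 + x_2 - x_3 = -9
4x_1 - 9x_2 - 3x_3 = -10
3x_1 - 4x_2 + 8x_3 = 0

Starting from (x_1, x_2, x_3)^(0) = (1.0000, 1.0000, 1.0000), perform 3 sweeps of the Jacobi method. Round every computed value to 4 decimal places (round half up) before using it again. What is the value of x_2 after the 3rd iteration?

Iteration 1:
  x_1 = (-9 - (1)·1.0000 - (-1)·1.0000) / (3) = -3.0000
  x_2 = (-10 - (4)·1.0000 - (-3)·1.0000) / (-9) = 1.2222
  x_3 = (0 - (3)·1.0000 - (-4)·1.0000) / (8) = 0.1250
Iteration 2:
  x_1 = (-9 - (1)·1.2222 - (-1)·0.1250) / (3) = -3.3657
  x_2 = (-10 - (4)·-3.0000 - (-3)·0.1250) / (-9) = -0.2639
  x_3 = (0 - (3)·-3.0000 - (-4)·1.2222) / (8) = 1.7361
Iteration 3:
  x_1 = (-9 - (1)·-0.2639 - (-1)·1.7361) / (3) = -2.3333
  x_2 = (-10 - (4)·-3.3657 - (-3)·1.7361) / (-9) = -0.9635
  x_3 = (0 - (3)·-3.3657 - (-4)·-0.2639) / (8) = 1.1302

-0.9635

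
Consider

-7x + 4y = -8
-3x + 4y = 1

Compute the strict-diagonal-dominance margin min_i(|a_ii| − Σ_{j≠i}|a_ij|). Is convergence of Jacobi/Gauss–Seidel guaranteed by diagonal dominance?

1

row 1: |-7| − (4) = 3
row 2: |4| − (3) = 1
minimum over rows = 1 → strictly diagonally dominant (convergence guaranteed)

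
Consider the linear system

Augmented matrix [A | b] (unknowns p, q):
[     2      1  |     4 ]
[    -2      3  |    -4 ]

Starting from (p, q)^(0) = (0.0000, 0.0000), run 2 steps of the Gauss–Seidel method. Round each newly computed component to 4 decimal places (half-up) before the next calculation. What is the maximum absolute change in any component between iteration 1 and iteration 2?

Iteration 1:
  p = (4 - (1)·0.0000) / (2) = 2.0000
  q = (-4 - (-2)·2.0000) / (3) = 0.0000
Iteration 2:
  p = (4 - (1)·0.0000) / (2) = 2.0000
  q = (-4 - (-2)·2.0000) / (3) = 0.0000
Change: (0.0000, 0.0000) → max |·| = 0.0000

0.0000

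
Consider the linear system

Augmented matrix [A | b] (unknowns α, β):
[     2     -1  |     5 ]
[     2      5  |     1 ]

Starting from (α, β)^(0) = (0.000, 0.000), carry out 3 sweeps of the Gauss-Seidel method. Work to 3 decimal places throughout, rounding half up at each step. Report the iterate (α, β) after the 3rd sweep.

(2.180, -0.672)

Iteration 1:
  α = (5 - (-1)·0.000) / (2) = 2.500
  β = (1 - (2)·2.500) / (5) = -0.800
Iteration 2:
  α = (5 - (-1)·-0.800) / (2) = 2.100
  β = (1 - (2)·2.100) / (5) = -0.640
Iteration 3:
  α = (5 - (-1)·-0.640) / (2) = 2.180
  β = (1 - (2)·2.180) / (5) = -0.672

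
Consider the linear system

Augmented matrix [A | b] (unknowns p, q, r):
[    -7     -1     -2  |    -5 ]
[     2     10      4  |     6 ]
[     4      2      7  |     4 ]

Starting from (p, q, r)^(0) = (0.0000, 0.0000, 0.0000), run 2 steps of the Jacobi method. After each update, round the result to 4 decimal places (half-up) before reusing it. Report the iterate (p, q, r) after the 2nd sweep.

Iteration 1:
  p = (-5 - (-1)·0.0000 - (-2)·0.0000) / (-7) = 0.7143
  q = (6 - (2)·0.0000 - (4)·0.0000) / (10) = 0.6000
  r = (4 - (4)·0.0000 - (2)·0.0000) / (7) = 0.5714
Iteration 2:
  p = (-5 - (-1)·0.6000 - (-2)·0.5714) / (-7) = 0.4653
  q = (6 - (2)·0.7143 - (4)·0.5714) / (10) = 0.2286
  r = (4 - (4)·0.7143 - (2)·0.6000) / (7) = -0.0082

(0.4653, 0.2286, -0.0082)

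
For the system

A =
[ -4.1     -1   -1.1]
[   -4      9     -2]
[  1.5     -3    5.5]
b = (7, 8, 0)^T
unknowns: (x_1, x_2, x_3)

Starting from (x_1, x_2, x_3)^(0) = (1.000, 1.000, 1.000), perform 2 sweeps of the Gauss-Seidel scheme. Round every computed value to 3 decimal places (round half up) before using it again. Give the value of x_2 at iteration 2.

Iteration 1:
  x_1 = (7 - (-1)·1.000 - (-1.1)·1.000) / (-4.1) = -2.220
  x_2 = (8 - (-4)·-2.220 - (-2)·1.000) / (9) = 0.124
  x_3 = (0 - (1.5)·-2.220 - (-3)·0.124) / (5.5) = 0.673
Iteration 2:
  x_1 = (7 - (-1)·0.124 - (-1.1)·0.673) / (-4.1) = -1.918
  x_2 = (8 - (-4)·-1.918 - (-2)·0.673) / (9) = 0.186
  x_3 = (0 - (1.5)·-1.918 - (-3)·0.186) / (5.5) = 0.625

0.186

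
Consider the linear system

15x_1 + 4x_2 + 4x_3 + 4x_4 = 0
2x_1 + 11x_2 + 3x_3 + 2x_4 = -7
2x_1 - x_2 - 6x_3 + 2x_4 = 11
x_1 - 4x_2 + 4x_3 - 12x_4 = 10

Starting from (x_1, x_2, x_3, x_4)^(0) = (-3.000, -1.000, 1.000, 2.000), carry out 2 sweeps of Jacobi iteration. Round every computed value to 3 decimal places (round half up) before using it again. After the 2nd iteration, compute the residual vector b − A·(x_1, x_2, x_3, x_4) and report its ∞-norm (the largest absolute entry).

Iteration 1:
  x_1 = (0 - (4)·-1.000 - (4)·1.000 - (4)·2.000) / (15) = -0.533
  x_2 = (-7 - (2)·-3.000 - (3)·1.000 - (2)·2.000) / (11) = -0.727
  x_3 = (11 - (2)·-3.000 - (-1)·-1.000 - (2)·2.000) / (-6) = -2.000
  x_4 = (10 - (1)·-3.000 - (-4)·-1.000 - (4)·1.000) / (-12) = -0.417
Iteration 2:
  x_1 = (0 - (4)·-0.727 - (4)·-2.000 - (4)·-0.417) / (15) = 0.838
  x_2 = (-7 - (2)·-0.533 - (3)·-2.000 - (2)·-0.417) / (11) = 0.082
  x_3 = (11 - (2)·-0.533 - (-1)·-0.727 - (2)·-0.417) / (-6) = -2.029
  x_4 = (10 - (1)·-0.533 - (-4)·-0.727 - (4)·-2.000) / (-12) = -1.302
Residual b − A·x = (0.426, -0.887, -0.164, 1.982); ∞-norm = 1.982

1.982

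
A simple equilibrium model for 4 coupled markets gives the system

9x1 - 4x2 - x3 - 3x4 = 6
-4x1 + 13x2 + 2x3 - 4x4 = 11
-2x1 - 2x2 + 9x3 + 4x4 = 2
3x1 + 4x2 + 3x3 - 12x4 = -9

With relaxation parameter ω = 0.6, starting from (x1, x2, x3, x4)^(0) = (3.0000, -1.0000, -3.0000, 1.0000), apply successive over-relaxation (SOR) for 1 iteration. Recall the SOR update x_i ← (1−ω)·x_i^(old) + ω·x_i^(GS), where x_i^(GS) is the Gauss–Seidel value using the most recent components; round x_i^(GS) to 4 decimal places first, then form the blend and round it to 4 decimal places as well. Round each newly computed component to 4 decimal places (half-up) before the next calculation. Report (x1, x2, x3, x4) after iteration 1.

Iteration 1:
  x1: GS value = (6 - (-4)·-1.0000 - (-1)·-3.0000 - (-3)·1.0000) / (9) = 0.2222;  x1 ← (1−ω)·3.0000 + ω·0.2222 = 1.3333
  x2: GS value = (11 - (-4)·1.3333 - (2)·-3.0000 - (-4)·1.0000) / (13) = 2.0256;  x2 ← (1−ω)·-1.0000 + ω·2.0256 = 0.8154
  x3: GS value = (2 - (-2)·1.3333 - (-2)·0.8154 - (4)·1.0000) / (9) = 0.2553;  x3 ← (1−ω)·-3.0000 + ω·0.2553 = -1.0468
  x4: GS value = (-9 - (3)·1.3333 - (4)·0.8154 - (3)·-1.0468) / (-12) = 1.0934;  x4 ← (1−ω)·1.0000 + ω·1.0934 = 1.0560

(1.3333, 0.8154, -1.0468, 1.0560)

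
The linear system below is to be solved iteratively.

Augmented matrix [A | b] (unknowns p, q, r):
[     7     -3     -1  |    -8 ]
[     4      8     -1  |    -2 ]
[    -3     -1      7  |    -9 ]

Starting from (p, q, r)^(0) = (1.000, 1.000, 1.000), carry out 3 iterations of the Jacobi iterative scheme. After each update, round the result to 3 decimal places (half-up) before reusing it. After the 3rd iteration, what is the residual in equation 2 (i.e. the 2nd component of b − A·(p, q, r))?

Iteration 1:
  p = (-8 - (-3)·1.000 - (-1)·1.000) / (7) = -0.571
  q = (-2 - (4)·1.000 - (-1)·1.000) / (8) = -0.625
  r = (-9 - (-3)·1.000 - (-1)·1.000) / (7) = -0.714
Iteration 2:
  p = (-8 - (-3)·-0.625 - (-1)·-0.714) / (7) = -1.513
  q = (-2 - (4)·-0.571 - (-1)·-0.714) / (8) = -0.054
  r = (-9 - (-3)·-0.571 - (-1)·-0.625) / (7) = -1.620
Iteration 3:
  p = (-8 - (-3)·-0.054 - (-1)·-1.620) / (7) = -1.397
  q = (-2 - (4)·-1.513 - (-1)·-1.620) / (8) = 0.304
  r = (-9 - (-3)·-1.513 - (-1)·-0.054) / (7) = -1.942
Residual b − A·x = (0.749, -0.786, 0.707)

-0.786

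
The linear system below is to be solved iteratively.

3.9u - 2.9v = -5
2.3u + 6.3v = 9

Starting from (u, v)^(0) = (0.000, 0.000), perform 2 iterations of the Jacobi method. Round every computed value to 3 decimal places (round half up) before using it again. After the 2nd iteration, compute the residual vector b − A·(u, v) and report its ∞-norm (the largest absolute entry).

Iteration 1:
  u = (-5 - (-2.9)·0.000) / (3.9) = -1.282
  v = (9 - (2.3)·0.000) / (6.3) = 1.429
Iteration 2:
  u = (-5 - (-2.9)·1.429) / (3.9) = -0.219
  v = (9 - (2.3)·-1.282) / (6.3) = 1.897
Residual b − A·x = (1.355, -2.447); ∞-norm = 2.447

2.447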